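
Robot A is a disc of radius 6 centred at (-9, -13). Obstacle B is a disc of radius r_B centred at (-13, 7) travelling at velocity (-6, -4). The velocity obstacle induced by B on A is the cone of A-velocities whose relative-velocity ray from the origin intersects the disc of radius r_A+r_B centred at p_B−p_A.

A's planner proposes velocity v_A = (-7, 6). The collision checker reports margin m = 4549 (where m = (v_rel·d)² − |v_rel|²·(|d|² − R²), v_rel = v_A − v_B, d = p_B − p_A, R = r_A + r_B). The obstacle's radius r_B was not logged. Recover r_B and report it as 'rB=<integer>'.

m = 4549
d = (-4, 20);  v_rel = (-1, 10),  |v_rel|² = 101
v_rel×d = (-1)·(20) − (10)·(-4) = 20
since m = R²·101 − 20²:  R² = (400 + 4549) / 101 = 49
R = √49 = 7  ⇒  r_B = 7 − 6 = 1

rB=1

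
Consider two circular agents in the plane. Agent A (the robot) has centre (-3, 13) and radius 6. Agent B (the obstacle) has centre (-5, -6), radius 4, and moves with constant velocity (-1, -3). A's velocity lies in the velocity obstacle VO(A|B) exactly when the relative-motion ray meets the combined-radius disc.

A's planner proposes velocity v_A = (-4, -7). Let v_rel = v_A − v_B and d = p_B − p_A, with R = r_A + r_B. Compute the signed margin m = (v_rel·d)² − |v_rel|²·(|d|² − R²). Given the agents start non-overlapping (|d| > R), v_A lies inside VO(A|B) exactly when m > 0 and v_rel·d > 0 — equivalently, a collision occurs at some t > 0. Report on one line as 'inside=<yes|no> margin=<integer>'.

d = (-2, -19),  |d|² = 365;  R = 6+4 = 10,  c = 365−10² = 265
v_rel = (-3, -4),  |v_rel|² = 25;  v_rel·d = (-3)·(-2) + (-4)·(-19) = 82
25·t² − 164·t + 265 = 0  ⇒  m = 82² − 25·265 = 99
m = 99 > 0,  v_rel·d = 82 > 0  ⇒  inside

inside=yes margin=99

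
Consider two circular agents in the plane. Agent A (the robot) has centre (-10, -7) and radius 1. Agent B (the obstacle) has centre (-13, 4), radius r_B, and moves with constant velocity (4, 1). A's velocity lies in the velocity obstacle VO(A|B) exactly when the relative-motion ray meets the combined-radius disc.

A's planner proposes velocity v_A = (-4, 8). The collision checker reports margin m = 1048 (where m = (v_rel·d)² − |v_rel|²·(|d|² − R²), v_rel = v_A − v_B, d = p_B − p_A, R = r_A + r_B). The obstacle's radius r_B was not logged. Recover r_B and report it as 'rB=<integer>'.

m = 1048
d = (-3, 11);  v_rel = (-8, 7),  |v_rel|² = 113
v_rel×d = (-8)·(11) − (7)·(-3) = -67
since m = R²·113 − (-67)²:  R² = (4489 + 1048) / 113 = 49
R = √49 = 7  ⇒  r_B = 7 − 1 = 6

rB=6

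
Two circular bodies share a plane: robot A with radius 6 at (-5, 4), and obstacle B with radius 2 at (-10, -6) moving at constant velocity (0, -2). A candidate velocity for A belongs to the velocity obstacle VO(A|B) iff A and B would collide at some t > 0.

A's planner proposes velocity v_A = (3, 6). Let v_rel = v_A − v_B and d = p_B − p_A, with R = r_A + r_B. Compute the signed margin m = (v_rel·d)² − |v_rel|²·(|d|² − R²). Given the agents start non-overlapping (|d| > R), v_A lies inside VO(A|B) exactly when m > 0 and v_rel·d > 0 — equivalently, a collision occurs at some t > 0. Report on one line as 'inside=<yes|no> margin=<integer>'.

d = (-5, -10),  |d|² = 125;  R = 6+2 = 8,  c = 125−8² = 61
v_rel = (3, 8),  |v_rel|² = 73;  v_rel·d = (3)·(-5) + (8)·(-10) = -95
73·t² + 190·t + 61 = 0  ⇒  m = (-95)² − 73·61 = 4572
m = 4572 > 0,  v_rel·d = -95 < 0  ⇒  outside

inside=no margin=4572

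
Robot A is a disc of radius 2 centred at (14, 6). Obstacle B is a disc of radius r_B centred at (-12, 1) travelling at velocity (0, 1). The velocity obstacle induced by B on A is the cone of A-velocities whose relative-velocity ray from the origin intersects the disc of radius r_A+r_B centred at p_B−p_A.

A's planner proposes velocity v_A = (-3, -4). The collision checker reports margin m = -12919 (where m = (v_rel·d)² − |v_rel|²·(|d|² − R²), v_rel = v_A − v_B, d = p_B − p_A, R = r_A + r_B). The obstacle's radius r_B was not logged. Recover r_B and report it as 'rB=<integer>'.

m = -12919
d = (-26, -5);  v_rel = (-3, -5),  |v_rel|² = 34
v_rel×d = (-3)·(-5) − (-5)·(-26) = -115
since m = R²·34 − (-115)²:  R² = (13225 + -12919) / 34 = 9
R = √9 = 3  ⇒  r_B = 3 − 2 = 1

rB=1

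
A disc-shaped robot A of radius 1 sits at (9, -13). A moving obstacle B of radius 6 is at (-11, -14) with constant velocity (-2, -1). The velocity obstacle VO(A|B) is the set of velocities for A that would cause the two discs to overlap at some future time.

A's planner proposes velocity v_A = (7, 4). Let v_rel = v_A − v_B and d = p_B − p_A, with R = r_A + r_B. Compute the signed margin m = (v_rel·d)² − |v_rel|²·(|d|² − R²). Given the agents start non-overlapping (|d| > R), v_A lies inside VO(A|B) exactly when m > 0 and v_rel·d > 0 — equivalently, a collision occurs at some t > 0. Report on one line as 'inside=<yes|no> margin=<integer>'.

d = (-20, -1),  |d|² = 401;  R = 1+6 = 7,  c = 401−7² = 352
v_rel = (9, 5),  |v_rel|² = 106;  v_rel·d = (9)·(-20) + (5)·(-1) = -185
106·t² + 370·t + 352 = 0  ⇒  m = (-185)² − 106·352 = -3087
m = -3087 < 0,  v_rel·d = -185 < 0  ⇒  outside

inside=no margin=-3087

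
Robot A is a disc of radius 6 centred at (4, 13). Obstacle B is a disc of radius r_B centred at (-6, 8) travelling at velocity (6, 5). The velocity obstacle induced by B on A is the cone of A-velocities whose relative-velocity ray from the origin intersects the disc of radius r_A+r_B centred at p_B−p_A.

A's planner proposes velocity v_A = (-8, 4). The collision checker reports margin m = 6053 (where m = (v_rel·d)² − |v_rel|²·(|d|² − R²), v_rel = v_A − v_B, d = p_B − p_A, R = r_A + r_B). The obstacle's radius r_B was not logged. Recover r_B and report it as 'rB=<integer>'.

m = 6053
d = (-10, -5);  v_rel = (-14, -1),  |v_rel|² = 197
v_rel×d = (-14)·(-5) − (-1)·(-10) = 60
since m = R²·197 − 60²:  R² = (3600 + 6053) / 197 = 49
R = √49 = 7  ⇒  r_B = 7 − 6 = 1

rB=1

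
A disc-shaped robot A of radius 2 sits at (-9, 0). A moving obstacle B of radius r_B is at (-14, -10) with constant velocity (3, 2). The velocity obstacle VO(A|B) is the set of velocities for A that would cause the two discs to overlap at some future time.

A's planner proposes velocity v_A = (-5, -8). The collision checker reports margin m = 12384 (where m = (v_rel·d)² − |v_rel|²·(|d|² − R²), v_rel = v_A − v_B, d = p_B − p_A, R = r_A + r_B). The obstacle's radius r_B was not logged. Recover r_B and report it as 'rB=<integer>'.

m = 12384
d = (-5, -10);  v_rel = (-8, -10),  |v_rel|² = 164
v_rel×d = (-8)·(-10) − (-10)·(-5) = 30
since m = R²·164 − 30²:  R² = (900 + 12384) / 164 = 81
R = √81 = 9  ⇒  r_B = 9 − 2 = 7

rB=7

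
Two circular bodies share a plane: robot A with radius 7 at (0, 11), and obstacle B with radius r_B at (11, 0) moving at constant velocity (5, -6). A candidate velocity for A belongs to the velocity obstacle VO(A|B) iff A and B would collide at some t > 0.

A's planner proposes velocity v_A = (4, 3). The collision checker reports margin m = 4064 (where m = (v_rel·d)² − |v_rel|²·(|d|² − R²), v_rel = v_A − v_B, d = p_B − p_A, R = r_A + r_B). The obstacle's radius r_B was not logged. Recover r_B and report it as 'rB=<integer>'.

m = 4064
d = (11, -11);  v_rel = (-1, 9),  |v_rel|² = 82
v_rel×d = (-1)·(-11) − (9)·(11) = -88
since m = R²·82 − (-88)²:  R² = (7744 + 4064) / 82 = 144
R = √144 = 12  ⇒  r_B = 12 − 7 = 5

rB=5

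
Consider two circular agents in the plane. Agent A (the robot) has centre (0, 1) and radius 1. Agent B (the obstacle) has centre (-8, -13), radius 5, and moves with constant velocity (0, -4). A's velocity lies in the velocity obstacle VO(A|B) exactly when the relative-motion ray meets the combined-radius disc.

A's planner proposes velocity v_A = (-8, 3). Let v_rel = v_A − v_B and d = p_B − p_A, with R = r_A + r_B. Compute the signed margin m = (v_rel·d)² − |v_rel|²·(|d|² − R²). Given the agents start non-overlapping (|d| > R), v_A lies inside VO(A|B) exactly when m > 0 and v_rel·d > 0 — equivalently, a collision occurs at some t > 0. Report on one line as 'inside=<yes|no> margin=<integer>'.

d = (-8, -14),  |d|² = 260;  R = 1+5 = 6,  c = 260−6² = 224
v_rel = (-8, 7),  |v_rel|² = 113;  v_rel·d = (-8)·(-8) + (7)·(-14) = -34
113·t² + 68·t + 224 = 0  ⇒  m = (-34)² − 113·224 = -24156
m = -24156 < 0,  v_rel·d = -34 < 0  ⇒  outside

inside=no margin=-24156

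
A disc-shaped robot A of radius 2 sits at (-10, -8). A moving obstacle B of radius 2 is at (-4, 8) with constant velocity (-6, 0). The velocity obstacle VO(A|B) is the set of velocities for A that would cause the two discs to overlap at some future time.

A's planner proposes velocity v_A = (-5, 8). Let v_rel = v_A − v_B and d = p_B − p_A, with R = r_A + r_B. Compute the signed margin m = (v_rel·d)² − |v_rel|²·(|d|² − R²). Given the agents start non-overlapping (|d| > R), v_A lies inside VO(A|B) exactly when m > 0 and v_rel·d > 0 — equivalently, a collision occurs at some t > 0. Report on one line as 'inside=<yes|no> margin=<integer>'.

d = (6, 16),  |d|² = 292;  R = 2+2 = 4,  c = 292−4² = 276
v_rel = (1, 8),  |v_rel|² = 65;  v_rel·d = (1)·(6) + (8)·(16) = 134
65·t² − 268·t + 276 = 0  ⇒  m = 134² − 65·276 = 16
m = 16 > 0,  v_rel·d = 134 > 0  ⇒  inside

inside=yes margin=16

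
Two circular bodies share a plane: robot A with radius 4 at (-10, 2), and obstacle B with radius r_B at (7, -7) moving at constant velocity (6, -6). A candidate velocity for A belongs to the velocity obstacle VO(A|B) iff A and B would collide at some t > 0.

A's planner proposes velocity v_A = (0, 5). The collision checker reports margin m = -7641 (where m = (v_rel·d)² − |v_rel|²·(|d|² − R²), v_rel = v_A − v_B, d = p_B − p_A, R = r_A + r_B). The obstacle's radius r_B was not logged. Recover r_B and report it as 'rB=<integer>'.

m = -7641
d = (17, -9);  v_rel = (-6, 11),  |v_rel|² = 157
v_rel×d = (-6)·(-9) − (11)·(17) = -133
since m = R²·157 − (-133)²:  R² = (17689 + -7641) / 157 = 64
R = √64 = 8  ⇒  r_B = 8 − 4 = 4

rB=4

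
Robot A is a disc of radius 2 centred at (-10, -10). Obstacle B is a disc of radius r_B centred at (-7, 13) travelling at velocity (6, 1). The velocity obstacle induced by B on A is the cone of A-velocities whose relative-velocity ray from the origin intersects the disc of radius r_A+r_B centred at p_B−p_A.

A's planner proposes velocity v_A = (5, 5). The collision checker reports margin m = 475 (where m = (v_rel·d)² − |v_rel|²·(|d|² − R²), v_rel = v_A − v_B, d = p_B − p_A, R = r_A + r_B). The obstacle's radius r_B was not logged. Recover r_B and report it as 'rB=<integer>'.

m = 475
d = (3, 23);  v_rel = (-1, 4),  |v_rel|² = 17
v_rel×d = (-1)·(23) − (4)·(3) = -35
since m = R²·17 − (-35)²:  R² = (1225 + 475) / 17 = 100
R = √100 = 10  ⇒  r_B = 10 − 2 = 8

rB=8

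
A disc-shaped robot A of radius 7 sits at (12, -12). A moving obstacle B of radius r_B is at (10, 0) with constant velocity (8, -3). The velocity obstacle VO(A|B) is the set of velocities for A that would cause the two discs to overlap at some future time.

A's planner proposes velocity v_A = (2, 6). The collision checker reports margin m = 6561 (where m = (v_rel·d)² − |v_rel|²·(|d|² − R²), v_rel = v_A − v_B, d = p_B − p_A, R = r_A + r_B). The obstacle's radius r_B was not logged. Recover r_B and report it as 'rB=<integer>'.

m = 6561
d = (-2, 12);  v_rel = (-6, 9),  |v_rel|² = 117
v_rel×d = (-6)·(12) − (9)·(-2) = -54
since m = R²·117 − (-54)²:  R² = (2916 + 6561) / 117 = 81
R = √81 = 9  ⇒  r_B = 9 − 7 = 2

rB=2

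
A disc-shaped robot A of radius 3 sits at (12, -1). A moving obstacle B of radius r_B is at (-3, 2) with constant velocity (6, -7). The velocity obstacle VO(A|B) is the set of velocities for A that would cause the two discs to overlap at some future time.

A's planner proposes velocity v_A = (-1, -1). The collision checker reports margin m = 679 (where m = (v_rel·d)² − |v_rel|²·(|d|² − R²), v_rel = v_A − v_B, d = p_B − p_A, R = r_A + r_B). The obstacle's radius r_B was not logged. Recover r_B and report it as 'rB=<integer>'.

m = 679
d = (-15, 3);  v_rel = (-7, 6),  |v_rel|² = 85
v_rel×d = (-7)·(3) − (6)·(-15) = 69
since m = R²·85 − 69²:  R² = (4761 + 679) / 85 = 64
R = √64 = 8  ⇒  r_B = 8 − 3 = 5

rB=5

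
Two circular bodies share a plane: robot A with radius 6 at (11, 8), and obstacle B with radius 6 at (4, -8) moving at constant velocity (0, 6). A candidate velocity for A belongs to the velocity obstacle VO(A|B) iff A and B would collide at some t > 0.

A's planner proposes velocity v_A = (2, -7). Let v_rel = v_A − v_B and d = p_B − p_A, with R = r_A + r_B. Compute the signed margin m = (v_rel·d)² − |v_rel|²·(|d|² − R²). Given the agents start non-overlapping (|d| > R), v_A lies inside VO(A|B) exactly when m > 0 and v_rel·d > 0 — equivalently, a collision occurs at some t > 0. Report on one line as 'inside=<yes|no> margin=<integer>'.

d = (-7, -16),  |d|² = 305;  R = 6+6 = 12,  c = 305−12² = 161
v_rel = (2, -13),  |v_rel|² = 173;  v_rel·d = (2)·(-7) + (-13)·(-16) = 194
173·t² − 388·t + 161 = 0  ⇒  m = 194² − 173·161 = 9783
m = 9783 > 0,  v_rel·d = 194 > 0  ⇒  inside

inside=yes margin=9783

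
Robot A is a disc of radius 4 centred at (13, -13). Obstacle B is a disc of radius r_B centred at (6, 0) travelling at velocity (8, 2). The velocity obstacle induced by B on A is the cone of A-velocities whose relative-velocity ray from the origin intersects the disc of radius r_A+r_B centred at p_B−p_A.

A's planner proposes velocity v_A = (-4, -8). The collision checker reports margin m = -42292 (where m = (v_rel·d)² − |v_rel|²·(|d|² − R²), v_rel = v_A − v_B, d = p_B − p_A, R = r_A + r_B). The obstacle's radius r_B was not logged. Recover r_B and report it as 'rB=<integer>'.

m = -42292
d = (-7, 13);  v_rel = (-12, -10),  |v_rel|² = 244
v_rel×d = (-12)·(13) − (-10)·(-7) = -226
since m = R²·244 − (-226)²:  R² = (51076 + -42292) / 244 = 36
R = √36 = 6  ⇒  r_B = 6 − 4 = 2

rB=2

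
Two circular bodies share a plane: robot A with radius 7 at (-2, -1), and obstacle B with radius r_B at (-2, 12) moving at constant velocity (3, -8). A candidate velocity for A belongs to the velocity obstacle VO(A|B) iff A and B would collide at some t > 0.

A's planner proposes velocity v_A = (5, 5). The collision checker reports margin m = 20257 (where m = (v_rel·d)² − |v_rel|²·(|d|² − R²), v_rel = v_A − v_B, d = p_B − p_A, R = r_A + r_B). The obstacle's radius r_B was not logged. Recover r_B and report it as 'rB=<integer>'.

m = 20257
d = (0, 13);  v_rel = (2, 13),  |v_rel|² = 173
v_rel×d = (2)·(13) − (13)·(0) = 26
since m = R²·173 − 26²:  R² = (676 + 20257) / 173 = 121
R = √121 = 11  ⇒  r_B = 11 − 7 = 4

rB=4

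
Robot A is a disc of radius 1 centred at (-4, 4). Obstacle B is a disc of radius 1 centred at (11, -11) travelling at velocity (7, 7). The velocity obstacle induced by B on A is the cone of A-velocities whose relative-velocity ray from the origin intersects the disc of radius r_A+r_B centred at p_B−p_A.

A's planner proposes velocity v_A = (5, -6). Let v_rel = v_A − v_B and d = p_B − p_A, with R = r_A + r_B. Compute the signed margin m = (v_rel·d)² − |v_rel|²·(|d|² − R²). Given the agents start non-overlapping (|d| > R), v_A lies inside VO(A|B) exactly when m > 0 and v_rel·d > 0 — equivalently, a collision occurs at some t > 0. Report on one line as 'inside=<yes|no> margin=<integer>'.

d = (15, -15),  |d|² = 450;  R = 1+1 = 2,  c = 450−2² = 446
v_rel = (-2, -13),  |v_rel|² = 173;  v_rel·d = (-2)·(15) + (-13)·(-15) = 165
173·t² − 330·t + 446 = 0  ⇒  m = 165² − 173·446 = -49933
m = -49933 < 0,  v_rel·d = 165 > 0  ⇒  outside

inside=no margin=-49933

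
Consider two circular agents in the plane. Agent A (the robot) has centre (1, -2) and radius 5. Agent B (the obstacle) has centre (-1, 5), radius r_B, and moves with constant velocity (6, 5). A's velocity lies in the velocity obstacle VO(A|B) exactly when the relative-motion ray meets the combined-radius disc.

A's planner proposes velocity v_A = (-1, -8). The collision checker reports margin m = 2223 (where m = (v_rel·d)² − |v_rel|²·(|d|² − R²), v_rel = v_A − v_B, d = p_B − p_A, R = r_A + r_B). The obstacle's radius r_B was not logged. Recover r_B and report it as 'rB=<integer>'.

m = 2223
d = (-2, 7);  v_rel = (-7, -13),  |v_rel|² = 218
v_rel×d = (-7)·(7) − (-13)·(-2) = -75
since m = R²·218 − (-75)²:  R² = (5625 + 2223) / 218 = 36
R = √36 = 6  ⇒  r_B = 6 − 5 = 1

rB=1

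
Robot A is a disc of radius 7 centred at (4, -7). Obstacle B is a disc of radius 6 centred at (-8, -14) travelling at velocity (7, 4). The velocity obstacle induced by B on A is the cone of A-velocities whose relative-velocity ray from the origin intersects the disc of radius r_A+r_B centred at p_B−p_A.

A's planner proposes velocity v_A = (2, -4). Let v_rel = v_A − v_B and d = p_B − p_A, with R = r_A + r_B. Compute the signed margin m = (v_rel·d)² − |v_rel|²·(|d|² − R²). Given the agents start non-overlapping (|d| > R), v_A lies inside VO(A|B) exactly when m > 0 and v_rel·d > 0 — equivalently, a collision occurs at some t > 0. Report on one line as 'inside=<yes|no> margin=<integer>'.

d = (-12, -7),  |d|² = 193;  R = 7+6 = 13,  c = 193−13² = 24
v_rel = (-5, -8),  |v_rel|² = 89;  v_rel·d = (-5)·(-12) + (-8)·(-7) = 116
89·t² − 232·t + 24 = 0  ⇒  m = 116² − 89·24 = 11320
m = 11320 > 0,  v_rel·d = 116 > 0  ⇒  inside

inside=yes margin=11320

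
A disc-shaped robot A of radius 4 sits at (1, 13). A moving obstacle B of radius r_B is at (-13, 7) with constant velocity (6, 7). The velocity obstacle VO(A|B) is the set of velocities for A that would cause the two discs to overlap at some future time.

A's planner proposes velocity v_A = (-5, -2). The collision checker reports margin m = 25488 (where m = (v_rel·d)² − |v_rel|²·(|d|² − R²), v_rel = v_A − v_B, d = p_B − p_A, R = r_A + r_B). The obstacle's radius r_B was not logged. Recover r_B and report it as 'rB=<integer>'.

m = 25488
d = (-14, -6);  v_rel = (-11, -9),  |v_rel|² = 202
v_rel×d = (-11)·(-6) − (-9)·(-14) = -60
since m = R²·202 − (-60)²:  R² = (3600 + 25488) / 202 = 144
R = √144 = 12  ⇒  r_B = 12 − 4 = 8

rB=8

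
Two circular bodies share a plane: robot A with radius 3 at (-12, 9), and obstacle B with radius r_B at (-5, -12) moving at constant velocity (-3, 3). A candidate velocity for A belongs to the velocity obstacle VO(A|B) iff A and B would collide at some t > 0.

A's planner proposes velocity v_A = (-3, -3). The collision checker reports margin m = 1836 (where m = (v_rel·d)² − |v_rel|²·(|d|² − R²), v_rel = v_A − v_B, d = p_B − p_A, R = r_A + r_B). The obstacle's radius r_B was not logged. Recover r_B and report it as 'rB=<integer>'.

m = 1836
d = (7, -21);  v_rel = (0, -6),  |v_rel|² = 36
v_rel×d = (0)·(-21) − (-6)·(7) = 42
since m = R²·36 − 42²:  R² = (1764 + 1836) / 36 = 100
R = √100 = 10  ⇒  r_B = 10 − 3 = 7

rB=7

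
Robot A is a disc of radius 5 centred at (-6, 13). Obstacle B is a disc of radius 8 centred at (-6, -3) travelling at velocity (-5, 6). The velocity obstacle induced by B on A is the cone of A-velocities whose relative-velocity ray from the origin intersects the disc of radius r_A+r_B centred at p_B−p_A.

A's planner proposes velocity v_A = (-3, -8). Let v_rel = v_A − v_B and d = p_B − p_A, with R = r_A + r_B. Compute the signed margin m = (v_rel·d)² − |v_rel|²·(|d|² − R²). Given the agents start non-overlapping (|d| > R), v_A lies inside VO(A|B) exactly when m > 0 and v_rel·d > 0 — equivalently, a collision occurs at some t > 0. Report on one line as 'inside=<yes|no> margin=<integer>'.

d = (0, -16),  |d|² = 256;  R = 5+8 = 13,  c = 256−13² = 87
v_rel = (2, -14),  |v_rel|² = 200;  v_rel·d = (2)·(0) + (-14)·(-16) = 224
200·t² − 448·t + 87 = 0  ⇒  m = 224² − 200·87 = 32776
m = 32776 > 0,  v_rel·d = 224 > 0  ⇒  inside

inside=yes margin=32776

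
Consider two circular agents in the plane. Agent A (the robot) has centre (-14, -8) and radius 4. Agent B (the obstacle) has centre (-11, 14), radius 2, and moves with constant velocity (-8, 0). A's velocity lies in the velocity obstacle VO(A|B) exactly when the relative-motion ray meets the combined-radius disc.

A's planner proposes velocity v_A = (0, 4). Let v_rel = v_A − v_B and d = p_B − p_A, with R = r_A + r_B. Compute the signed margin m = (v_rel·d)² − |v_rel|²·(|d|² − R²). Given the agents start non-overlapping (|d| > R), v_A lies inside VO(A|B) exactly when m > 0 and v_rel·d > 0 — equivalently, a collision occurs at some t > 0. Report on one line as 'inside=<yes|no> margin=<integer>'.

d = (3, 22),  |d|² = 493;  R = 4+2 = 6,  c = 493−6² = 457
v_rel = (8, 4),  |v_rel|² = 80;  v_rel·d = (8)·(3) + (4)·(22) = 112
80·t² − 224·t + 457 = 0  ⇒  m = 112² − 80·457 = -24016
m = -24016 < 0,  v_rel·d = 112 > 0  ⇒  outside

inside=no margin=-24016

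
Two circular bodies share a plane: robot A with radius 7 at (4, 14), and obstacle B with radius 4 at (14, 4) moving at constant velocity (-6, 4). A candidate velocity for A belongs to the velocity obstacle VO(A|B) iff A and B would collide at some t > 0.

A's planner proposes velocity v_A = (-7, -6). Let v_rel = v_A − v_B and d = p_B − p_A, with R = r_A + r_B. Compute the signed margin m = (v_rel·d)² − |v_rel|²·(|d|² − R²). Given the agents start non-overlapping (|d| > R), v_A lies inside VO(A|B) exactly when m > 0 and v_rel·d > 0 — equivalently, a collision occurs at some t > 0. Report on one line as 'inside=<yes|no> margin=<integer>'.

d = (10, -10),  |d|² = 200;  R = 7+4 = 11,  c = 200−11² = 79
v_rel = (-1, -10),  |v_rel|² = 101;  v_rel·d = (-1)·(10) + (-10)·(-10) = 90
101·t² − 180·t + 79 = 0  ⇒  m = 90² − 101·79 = 121
m = 121 > 0,  v_rel·d = 90 > 0  ⇒  inside

inside=yes margin=121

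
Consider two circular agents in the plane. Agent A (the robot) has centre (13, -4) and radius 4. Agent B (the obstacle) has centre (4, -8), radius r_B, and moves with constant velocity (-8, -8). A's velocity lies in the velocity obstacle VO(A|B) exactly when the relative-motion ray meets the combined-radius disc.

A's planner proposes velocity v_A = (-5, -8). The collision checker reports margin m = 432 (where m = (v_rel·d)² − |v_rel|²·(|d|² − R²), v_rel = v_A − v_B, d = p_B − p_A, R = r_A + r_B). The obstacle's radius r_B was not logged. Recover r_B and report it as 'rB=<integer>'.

m = 432
d = (-9, -4);  v_rel = (3, 0),  |v_rel|² = 9
v_rel×d = (3)·(-4) − (0)·(-9) = -12
since m = R²·9 − (-12)²:  R² = (144 + 432) / 9 = 64
R = √64 = 8  ⇒  r_B = 8 − 4 = 4

rB=4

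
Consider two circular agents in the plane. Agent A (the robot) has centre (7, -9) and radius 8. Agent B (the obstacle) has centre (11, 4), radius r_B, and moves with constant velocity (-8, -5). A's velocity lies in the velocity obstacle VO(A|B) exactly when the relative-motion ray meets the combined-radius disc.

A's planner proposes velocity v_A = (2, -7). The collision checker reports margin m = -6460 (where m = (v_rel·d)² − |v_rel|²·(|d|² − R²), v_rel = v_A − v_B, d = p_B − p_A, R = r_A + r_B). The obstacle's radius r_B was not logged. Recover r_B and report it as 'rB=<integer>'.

m = -6460
d = (4, 13);  v_rel = (10, -2),  |v_rel|² = 104
v_rel×d = (10)·(13) − (-2)·(4) = 138
since m = R²·104 − 138²:  R² = (19044 + -6460) / 104 = 121
R = √121 = 11  ⇒  r_B = 11 − 8 = 3

rB=3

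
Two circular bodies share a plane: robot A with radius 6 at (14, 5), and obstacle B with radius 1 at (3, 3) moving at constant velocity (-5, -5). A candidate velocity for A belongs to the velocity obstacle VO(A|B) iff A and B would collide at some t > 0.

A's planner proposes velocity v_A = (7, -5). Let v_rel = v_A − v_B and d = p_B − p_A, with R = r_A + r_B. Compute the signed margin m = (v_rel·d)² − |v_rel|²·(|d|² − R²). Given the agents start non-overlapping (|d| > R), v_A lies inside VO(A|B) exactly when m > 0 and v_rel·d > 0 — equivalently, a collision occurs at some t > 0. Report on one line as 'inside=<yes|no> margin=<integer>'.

d = (-11, -2),  |d|² = 125;  R = 6+1 = 7,  c = 125−7² = 76
v_rel = (12, 0),  |v_rel|² = 144;  v_rel·d = (12)·(-11) + (0)·(-2) = -132
144·t² + 264·t + 76 = 0  ⇒  m = (-132)² − 144·76 = 6480
m = 6480 > 0,  v_rel·d = -132 < 0  ⇒  outside

inside=no margin=6480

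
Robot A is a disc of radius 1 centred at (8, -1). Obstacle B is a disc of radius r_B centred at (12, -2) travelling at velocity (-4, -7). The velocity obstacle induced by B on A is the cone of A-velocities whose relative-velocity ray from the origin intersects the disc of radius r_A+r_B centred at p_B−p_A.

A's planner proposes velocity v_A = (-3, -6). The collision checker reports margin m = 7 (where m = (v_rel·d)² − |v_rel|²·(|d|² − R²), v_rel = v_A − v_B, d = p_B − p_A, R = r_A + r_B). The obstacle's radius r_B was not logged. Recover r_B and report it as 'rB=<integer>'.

m = 7
d = (4, -1);  v_rel = (1, 1),  |v_rel|² = 2
v_rel×d = (1)·(-1) − (1)·(4) = -5
since m = R²·2 − (-5)²:  R² = (25 + 7) / 2 = 16
R = √16 = 4  ⇒  r_B = 4 − 1 = 3

rB=3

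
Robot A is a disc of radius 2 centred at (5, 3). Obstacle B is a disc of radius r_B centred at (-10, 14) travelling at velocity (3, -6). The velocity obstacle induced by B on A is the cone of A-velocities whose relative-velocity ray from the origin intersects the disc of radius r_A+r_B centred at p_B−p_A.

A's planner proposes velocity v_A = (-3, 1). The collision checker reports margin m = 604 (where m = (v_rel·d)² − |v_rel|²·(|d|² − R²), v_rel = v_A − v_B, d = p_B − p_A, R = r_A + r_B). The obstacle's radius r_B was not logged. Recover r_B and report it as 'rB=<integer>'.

m = 604
d = (-15, 11);  v_rel = (-6, 7),  |v_rel|² = 85
v_rel×d = (-6)·(11) − (7)·(-15) = 39
since m = R²·85 − 39²:  R² = (1521 + 604) / 85 = 25
R = √25 = 5  ⇒  r_B = 5 − 2 = 3

rB=3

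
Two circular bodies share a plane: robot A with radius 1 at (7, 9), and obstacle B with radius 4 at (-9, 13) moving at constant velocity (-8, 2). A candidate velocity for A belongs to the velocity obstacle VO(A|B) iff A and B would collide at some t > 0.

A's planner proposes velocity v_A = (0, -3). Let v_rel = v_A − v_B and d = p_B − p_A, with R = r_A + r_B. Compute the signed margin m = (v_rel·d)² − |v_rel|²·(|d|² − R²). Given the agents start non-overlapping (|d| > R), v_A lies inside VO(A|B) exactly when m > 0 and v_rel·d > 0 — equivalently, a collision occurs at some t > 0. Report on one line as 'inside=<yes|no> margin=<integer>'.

d = (-16, 4),  |d|² = 272;  R = 1+4 = 5,  c = 272−5² = 247
v_rel = (8, -5),  |v_rel|² = 89;  v_rel·d = (8)·(-16) + (-5)·(4) = -148
89·t² + 296·t + 247 = 0  ⇒  m = (-148)² − 89·247 = -79
m = -79 < 0,  v_rel·d = -148 < 0  ⇒  outside

inside=no margin=-79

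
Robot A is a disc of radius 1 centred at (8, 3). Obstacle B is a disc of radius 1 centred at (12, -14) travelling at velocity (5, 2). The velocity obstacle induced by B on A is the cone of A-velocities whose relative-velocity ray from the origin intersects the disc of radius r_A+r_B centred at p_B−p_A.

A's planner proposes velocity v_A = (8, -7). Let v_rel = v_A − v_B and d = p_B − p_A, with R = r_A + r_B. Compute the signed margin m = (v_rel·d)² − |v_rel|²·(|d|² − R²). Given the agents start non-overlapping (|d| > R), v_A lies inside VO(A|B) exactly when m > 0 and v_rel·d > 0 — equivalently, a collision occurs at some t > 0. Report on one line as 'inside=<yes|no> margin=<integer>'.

d = (4, -17),  |d|² = 305;  R = 1+1 = 2,  c = 305−2² = 301
v_rel = (3, -9),  |v_rel|² = 90;  v_rel·d = (3)·(4) + (-9)·(-17) = 165
90·t² − 330·t + 301 = 0  ⇒  m = 165² − 90·301 = 135
m = 135 > 0,  v_rel·d = 165 > 0  ⇒  inside

inside=yes margin=135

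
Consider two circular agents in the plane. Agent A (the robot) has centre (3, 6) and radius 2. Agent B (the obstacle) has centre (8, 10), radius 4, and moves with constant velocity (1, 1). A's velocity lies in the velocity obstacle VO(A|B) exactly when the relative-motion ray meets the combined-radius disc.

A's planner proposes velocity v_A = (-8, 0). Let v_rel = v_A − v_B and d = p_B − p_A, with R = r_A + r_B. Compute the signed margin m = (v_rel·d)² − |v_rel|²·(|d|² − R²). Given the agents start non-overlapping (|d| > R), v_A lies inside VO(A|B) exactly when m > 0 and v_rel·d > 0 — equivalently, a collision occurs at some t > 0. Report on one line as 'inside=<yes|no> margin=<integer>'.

d = (5, 4),  |d|² = 41;  R = 2+4 = 6,  c = 41−6² = 5
v_rel = (-9, -1),  |v_rel|² = 82;  v_rel·d = (-9)·(5) + (-1)·(4) = -49
82·t² + 98·t + 5 = 0  ⇒  m = (-49)² − 82·5 = 1991
m = 1991 > 0,  v_rel·d = -49 < 0  ⇒  outside

inside=no margin=1991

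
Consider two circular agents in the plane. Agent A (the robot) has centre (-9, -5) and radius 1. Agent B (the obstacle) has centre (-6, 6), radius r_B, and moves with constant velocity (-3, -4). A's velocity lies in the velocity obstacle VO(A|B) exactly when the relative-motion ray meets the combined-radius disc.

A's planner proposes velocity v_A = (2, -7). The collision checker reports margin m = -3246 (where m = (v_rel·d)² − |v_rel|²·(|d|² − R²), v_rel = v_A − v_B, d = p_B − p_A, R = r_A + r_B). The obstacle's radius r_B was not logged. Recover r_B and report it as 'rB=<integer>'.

m = -3246
d = (3, 11);  v_rel = (5, -3),  |v_rel|² = 34
v_rel×d = (5)·(11) − (-3)·(3) = 64
since m = R²·34 − 64²:  R² = (4096 + -3246) / 34 = 25
R = √25 = 5  ⇒  r_B = 5 − 1 = 4

rB=4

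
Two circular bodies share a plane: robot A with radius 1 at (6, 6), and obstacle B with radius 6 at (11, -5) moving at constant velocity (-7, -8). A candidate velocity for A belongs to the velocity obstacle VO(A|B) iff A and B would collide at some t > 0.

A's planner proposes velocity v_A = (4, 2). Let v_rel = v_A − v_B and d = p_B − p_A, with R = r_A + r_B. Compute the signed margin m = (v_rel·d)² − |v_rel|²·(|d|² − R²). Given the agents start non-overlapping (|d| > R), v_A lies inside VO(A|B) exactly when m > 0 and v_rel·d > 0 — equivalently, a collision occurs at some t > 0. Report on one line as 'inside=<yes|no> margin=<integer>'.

d = (5, -11),  |d|² = 146;  R = 1+6 = 7,  c = 146−7² = 97
v_rel = (11, 10),  |v_rel|² = 221;  v_rel·d = (11)·(5) + (10)·(-11) = -55
221·t² + 110·t + 97 = 0  ⇒  m = (-55)² − 221·97 = -18412
m = -18412 < 0,  v_rel·d = -55 < 0  ⇒  outside

inside=no margin=-18412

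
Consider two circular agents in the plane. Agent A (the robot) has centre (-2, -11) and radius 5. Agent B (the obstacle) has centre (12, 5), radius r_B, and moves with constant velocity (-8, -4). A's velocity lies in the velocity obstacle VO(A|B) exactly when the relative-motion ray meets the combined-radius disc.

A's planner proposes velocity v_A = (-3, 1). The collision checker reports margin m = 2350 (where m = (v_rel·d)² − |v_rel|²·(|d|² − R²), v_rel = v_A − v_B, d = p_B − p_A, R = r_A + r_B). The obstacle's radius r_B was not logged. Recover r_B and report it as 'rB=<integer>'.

m = 2350
d = (14, 16);  v_rel = (5, 5),  |v_rel|² = 50
v_rel×d = (5)·(16) − (5)·(14) = 10
since m = R²·50 − 10²:  R² = (100 + 2350) / 50 = 49
R = √49 = 7  ⇒  r_B = 7 − 5 = 2

rB=2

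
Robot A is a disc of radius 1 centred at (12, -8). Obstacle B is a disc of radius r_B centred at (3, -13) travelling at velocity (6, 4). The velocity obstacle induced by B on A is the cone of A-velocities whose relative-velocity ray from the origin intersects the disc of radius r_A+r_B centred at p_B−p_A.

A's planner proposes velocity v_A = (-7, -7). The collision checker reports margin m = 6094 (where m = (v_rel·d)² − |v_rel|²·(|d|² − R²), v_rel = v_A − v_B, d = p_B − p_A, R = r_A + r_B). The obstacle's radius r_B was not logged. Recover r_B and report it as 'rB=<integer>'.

m = 6094
d = (-9, -5);  v_rel = (-13, -11),  |v_rel|² = 290
v_rel×d = (-13)·(-5) − (-11)·(-9) = -34
since m = R²·290 − (-34)²:  R² = (1156 + 6094) / 290 = 25
R = √25 = 5  ⇒  r_B = 5 − 1 = 4

rB=4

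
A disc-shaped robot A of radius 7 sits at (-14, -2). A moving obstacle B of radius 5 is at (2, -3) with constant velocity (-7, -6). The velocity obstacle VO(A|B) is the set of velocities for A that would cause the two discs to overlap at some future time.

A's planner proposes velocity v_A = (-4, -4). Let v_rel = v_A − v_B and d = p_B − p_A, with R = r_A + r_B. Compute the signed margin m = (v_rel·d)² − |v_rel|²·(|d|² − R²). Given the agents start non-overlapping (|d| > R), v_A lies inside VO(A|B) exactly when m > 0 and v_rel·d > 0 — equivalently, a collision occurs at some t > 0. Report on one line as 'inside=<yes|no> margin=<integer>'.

d = (16, -1),  |d|² = 257;  R = 7+5 = 12,  c = 257−12² = 113
v_rel = (3, 2),  |v_rel|² = 13;  v_rel·d = (3)·(16) + (2)·(-1) = 46
13·t² − 92·t + 113 = 0  ⇒  m = 46² − 13·113 = 647
m = 647 > 0,  v_rel·d = 46 > 0  ⇒  inside

inside=yes margin=647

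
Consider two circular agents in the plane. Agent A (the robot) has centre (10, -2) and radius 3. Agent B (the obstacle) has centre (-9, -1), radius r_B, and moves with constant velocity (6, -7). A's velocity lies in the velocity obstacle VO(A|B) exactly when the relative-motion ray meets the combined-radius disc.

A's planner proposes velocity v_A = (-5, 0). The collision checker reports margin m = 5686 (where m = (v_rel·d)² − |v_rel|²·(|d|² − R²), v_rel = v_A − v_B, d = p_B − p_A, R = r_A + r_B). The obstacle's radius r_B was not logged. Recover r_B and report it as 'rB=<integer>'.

m = 5686
d = (-19, 1);  v_rel = (-11, 7),  |v_rel|² = 170
v_rel×d = (-11)·(1) − (7)·(-19) = 122
since m = R²·170 − 122²:  R² = (14884 + 5686) / 170 = 121
R = √121 = 11  ⇒  r_B = 11 − 3 = 8

rB=8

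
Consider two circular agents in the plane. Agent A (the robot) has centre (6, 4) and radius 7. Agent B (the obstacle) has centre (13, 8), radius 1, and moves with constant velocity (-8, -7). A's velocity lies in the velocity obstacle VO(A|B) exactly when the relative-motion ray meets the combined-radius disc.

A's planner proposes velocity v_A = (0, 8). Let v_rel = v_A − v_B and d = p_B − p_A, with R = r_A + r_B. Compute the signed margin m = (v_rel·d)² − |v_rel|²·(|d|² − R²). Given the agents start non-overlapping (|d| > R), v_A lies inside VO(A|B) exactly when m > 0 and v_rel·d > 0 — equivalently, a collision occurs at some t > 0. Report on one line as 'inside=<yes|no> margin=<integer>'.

d = (7, 4),  |d|² = 65;  R = 7+1 = 8,  c = 65−8² = 1
v_rel = (8, 15),  |v_rel|² = 289;  v_rel·d = (8)·(7) + (15)·(4) = 116
289·t² − 232·t + 1 = 0  ⇒  m = 116² − 289·1 = 13167
m = 13167 > 0,  v_rel·d = 116 > 0  ⇒  inside

inside=yes margin=13167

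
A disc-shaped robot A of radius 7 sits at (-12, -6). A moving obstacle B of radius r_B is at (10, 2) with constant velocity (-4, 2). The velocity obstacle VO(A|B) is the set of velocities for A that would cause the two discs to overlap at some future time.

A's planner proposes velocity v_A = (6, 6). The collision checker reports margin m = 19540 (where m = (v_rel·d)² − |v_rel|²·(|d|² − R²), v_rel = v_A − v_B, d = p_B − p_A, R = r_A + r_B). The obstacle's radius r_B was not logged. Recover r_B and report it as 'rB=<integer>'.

m = 19540
d = (22, 8);  v_rel = (10, 4),  |v_rel|² = 116
v_rel×d = (10)·(8) − (4)·(22) = -8
since m = R²·116 − (-8)²:  R² = (64 + 19540) / 116 = 169
R = √169 = 13  ⇒  r_B = 13 − 7 = 6

rB=6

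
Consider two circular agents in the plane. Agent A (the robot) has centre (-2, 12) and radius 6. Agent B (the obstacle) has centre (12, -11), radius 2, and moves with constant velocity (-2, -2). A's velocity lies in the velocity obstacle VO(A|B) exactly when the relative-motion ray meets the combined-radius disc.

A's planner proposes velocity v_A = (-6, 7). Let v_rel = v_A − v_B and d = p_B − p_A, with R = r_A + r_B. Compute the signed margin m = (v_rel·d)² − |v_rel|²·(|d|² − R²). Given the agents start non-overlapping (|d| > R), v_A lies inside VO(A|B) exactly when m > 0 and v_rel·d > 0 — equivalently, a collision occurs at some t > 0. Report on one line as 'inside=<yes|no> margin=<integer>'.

d = (14, -23),  |d|² = 725;  R = 6+2 = 8,  c = 725−8² = 661
v_rel = (-4, 9),  |v_rel|² = 97;  v_rel·d = (-4)·(14) + (9)·(-23) = -263
97·t² + 526·t + 661 = 0  ⇒  m = (-263)² − 97·661 = 5052
m = 5052 > 0,  v_rel·d = -263 < 0  ⇒  outside

inside=no margin=5052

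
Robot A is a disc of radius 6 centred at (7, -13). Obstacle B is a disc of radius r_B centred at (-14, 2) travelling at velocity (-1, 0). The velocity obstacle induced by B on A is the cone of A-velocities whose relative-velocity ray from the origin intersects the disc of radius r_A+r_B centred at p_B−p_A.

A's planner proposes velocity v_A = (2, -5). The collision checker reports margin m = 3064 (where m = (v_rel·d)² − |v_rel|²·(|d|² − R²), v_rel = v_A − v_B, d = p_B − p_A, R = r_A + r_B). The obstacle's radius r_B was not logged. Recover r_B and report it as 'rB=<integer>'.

m = 3064
d = (-21, 15);  v_rel = (3, -5),  |v_rel|² = 34
v_rel×d = (3)·(15) − (-5)·(-21) = -60
since m = R²·34 − (-60)²:  R² = (3600 + 3064) / 34 = 196
R = √196 = 14  ⇒  r_B = 14 − 6 = 8

rB=8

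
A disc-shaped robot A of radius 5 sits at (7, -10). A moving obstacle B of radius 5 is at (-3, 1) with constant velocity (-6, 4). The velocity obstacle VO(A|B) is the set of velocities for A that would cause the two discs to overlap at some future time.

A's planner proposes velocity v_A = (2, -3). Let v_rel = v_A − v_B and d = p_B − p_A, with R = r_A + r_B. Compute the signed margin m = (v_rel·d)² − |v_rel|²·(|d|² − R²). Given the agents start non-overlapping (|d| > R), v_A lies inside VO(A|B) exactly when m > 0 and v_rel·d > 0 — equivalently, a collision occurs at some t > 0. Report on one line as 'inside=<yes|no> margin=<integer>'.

d = (-10, 11),  |d|² = 221;  R = 5+5 = 10,  c = 221−10² = 121
v_rel = (8, -7),  |v_rel|² = 113;  v_rel·d = (8)·(-10) + (-7)·(11) = -157
113·t² + 314·t + 121 = 0  ⇒  m = (-157)² − 113·121 = 10976
m = 10976 > 0,  v_rel·d = -157 < 0  ⇒  outside

inside=no margin=10976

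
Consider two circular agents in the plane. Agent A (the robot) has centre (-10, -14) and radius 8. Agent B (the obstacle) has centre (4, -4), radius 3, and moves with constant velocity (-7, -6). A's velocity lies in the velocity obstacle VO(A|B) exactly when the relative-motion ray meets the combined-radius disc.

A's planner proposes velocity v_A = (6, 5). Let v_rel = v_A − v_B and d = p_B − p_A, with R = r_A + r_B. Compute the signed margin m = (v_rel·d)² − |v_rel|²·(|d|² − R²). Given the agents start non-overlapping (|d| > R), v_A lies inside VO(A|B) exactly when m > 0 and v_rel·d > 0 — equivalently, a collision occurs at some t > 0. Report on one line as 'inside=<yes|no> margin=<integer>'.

d = (14, 10),  |d|² = 296;  R = 8+3 = 11,  c = 296−11² = 175
v_rel = (13, 11),  |v_rel|² = 290;  v_rel·d = (13)·(14) + (11)·(10) = 292
290·t² − 584·t + 175 = 0  ⇒  m = 292² − 290·175 = 34514
m = 34514 > 0,  v_rel·d = 292 > 0  ⇒  inside

inside=yes margin=34514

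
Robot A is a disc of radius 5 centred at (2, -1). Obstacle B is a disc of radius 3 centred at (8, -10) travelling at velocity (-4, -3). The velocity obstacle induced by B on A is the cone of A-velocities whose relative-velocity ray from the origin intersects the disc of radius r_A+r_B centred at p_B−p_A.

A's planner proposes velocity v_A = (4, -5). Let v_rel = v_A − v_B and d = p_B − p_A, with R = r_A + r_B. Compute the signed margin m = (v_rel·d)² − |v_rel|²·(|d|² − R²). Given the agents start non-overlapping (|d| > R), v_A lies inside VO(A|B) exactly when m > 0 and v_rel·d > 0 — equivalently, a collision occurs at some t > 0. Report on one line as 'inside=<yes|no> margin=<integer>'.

d = (6, -9),  |d|² = 117;  R = 5+3 = 8,  c = 117−8² = 53
v_rel = (8, -2),  |v_rel|² = 68;  v_rel·d = (8)·(6) + (-2)·(-9) = 66
68·t² − 132·t + 53 = 0  ⇒  m = 66² − 68·53 = 752
m = 752 > 0,  v_rel·d = 66 > 0  ⇒  inside

inside=yes margin=752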